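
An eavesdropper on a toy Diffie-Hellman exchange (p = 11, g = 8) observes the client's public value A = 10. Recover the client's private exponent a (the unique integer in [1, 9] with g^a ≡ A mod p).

5

Try successive powers of 8 modulo 11:
8^1 ≡ 8
8^2 ≡ 9
8^3 ≡ 6
8^4 ≡ 4
8^5 ≡ 10
Found: a = 5.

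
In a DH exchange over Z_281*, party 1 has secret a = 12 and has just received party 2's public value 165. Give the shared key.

79

Shared key K = 165^12 mod 281.
165^1 ≡ 165 (mod 281)
165^2 = (165^1)^2 ≡ 165^2 = 27225 ≡ 249 (mod 281)
165^4 = (165^2)^2 ≡ 249^2 = 62001 ≡ 181 (mod 281)
165^8 = (165^4)^2 ≡ 181^2 = 32761 ≡ 165 (mod 281)
165^12 = 165^8 · 165^4 ≡ 165 · 181 ≡ 79 (mod 281).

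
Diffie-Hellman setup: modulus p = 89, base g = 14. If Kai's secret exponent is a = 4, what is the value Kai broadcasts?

57

Public value = 14^4 mod 89.
14^1 ≡ 14 (mod 89)
14^2 = (14^1)^2 ≡ 14^2 = 196 ≡ 18 (mod 89)
14^4 = (14^2)^2 ≡ 18^2 = 324 ≡ 57 (mod 89)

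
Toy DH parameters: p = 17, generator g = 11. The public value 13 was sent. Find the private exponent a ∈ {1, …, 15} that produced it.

Try successive powers of 11 modulo 17:
11^1 ≡ 11
11^2 ≡ 2
11^3 ≡ 5
11^4 ≡ 4
11^5 ≡ 10
11^6 ≡ 8
11^7 ≡ 3
11^8 ≡ 16
11^9 ≡ 6
11^10 ≡ 15
11^11 ≡ 12
11^12 ≡ 13
Found: a = 12.

12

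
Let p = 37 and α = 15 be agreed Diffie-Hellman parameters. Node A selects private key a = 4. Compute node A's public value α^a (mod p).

Public value = 15^4 (mod 37).
15^1 ≡ 15 (mod 37)
15^2 = (15^1)^2 ≡ 15^2 = 225 ≡ 3 (mod 37)
15^4 = (15^2)^2 ≡ 3^2 = 9 ≡ 9 (mod 37)

9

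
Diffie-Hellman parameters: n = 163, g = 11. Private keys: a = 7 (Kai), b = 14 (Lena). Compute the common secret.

Lena sends B = g^b mod n = 11^14 mod 163.
11^1 ≡ 11 (mod 163)
11^2 = (11^1)^2 ≡ 11^2 = 121 ≡ 121 (mod 163)
11^4 = (11^2)^2 ≡ 121^2 = 14641 ≡ 134 (mod 163)
11^8 = (11^4)^2 ≡ 134^2 = 17956 ≡ 26 (mod 163)
11^14 = 11^8 · 11^4 · 11^2 ≡ 26 · 134 · 121 ≡ 46 (mod 163).
So B = 46. Kai then computes K = B^a mod n = 46^7 mod 163.
46^1 ≡ 46 (mod 163)
46^2 = (46^1)^2 ≡ 46^2 = 2116 ≡ 160 (mod 163)
46^4 = (46^2)^2 ≡ 160^2 = 25600 ≡ 9 (mod 163)
46^7 = 46^4 · 46^2 · 46^1 ≡ 9 · 160 · 46 ≡ 62 (mod 163).

62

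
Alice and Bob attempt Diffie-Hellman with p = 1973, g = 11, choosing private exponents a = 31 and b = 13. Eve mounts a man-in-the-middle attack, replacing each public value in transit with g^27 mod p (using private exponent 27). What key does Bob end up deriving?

Bob receives Eve's public value M = 11^27 mod 1973 instead of the honest one.
11^1 ≡ 11 (mod 1973)
11^2 = (11^1)^2 ≡ 11^2 = 121 ≡ 121 (mod 1973)
11^4 = (11^2)^2 ≡ 121^2 = 14641 ≡ 830 (mod 1973)
11^8 = (11^4)^2 ≡ 830^2 = 688900 ≡ 323 (mod 1973)
11^16 = (11^8)^2 ≡ 323^2 = 104329 ≡ 1733 (mod 1973)
11^27 = 11^16 · 11^8 · 11^2 · 11^1 ≡ 1733 · 323 · 121 · 11 ≡ 888 (mod 1973).
So M = 888. Bob computes K = M^13 mod 1973.
888^1 ≡ 888 (mod 1973)
888^2 = (888^1)^2 ≡ 888^2 = 788544 ≡ 1317 (mod 1973)
888^4 = (888^2)^2 ≡ 1317^2 = 1734489 ≡ 222 (mod 1973)
888^8 = (888^4)^2 ≡ 222^2 = 49284 ≡ 1932 (mod 1973)
888^13 = 888^8 · 888^4 · 888^1 ≡ 1932 · 222 · 888 ≡ 805 (mod 1973).

805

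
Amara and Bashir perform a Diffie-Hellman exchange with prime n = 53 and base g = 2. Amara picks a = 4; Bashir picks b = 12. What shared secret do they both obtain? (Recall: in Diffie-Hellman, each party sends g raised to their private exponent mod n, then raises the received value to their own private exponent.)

Bashir sends B = g^b mod n = 2^12 mod 53.
2^1 ≡ 2 (mod 53)
2^2 = (2^1)^2 ≡ 2^2 = 4 ≡ 4 (mod 53)
2^4 = (2^2)^2 ≡ 4^2 = 16 ≡ 16 (mod 53)
2^8 = (2^4)^2 ≡ 16^2 = 256 ≡ 44 (mod 53)
2^12 = 2^8 · 2^4 ≡ 44 · 16 ≡ 15 (mod 53).
So B = 15. Amara then computes K = B^a mod n = 15^4 mod 53.
15^1 ≡ 15 (mod 53)
15^2 = (15^1)^2 ≡ 15^2 = 225 ≡ 13 (mod 53)
15^4 = (15^2)^2 ≡ 13^2 = 169 ≡ 10 (mod 53)

10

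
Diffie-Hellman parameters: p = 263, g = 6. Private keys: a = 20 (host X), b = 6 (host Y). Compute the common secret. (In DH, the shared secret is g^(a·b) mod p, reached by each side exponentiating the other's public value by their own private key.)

150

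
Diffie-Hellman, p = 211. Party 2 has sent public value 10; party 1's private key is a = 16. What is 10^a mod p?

201

Shared key K = 10^16 mod 211.
10^1 ≡ 10 (mod 211)
10^2 = (10^1)^2 ≡ 10^2 = 100 ≡ 100 (mod 211)
10^4 = (10^2)^2 ≡ 100^2 = 10000 ≡ 83 (mod 211)
10^8 = (10^4)^2 ≡ 83^2 = 6889 ≡ 137 (mod 211)
10^16 = (10^8)^2 ≡ 137^2 = 18769 ≡ 201 (mod 211)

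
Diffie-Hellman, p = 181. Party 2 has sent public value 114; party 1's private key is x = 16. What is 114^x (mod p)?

114

Shared key K = 114^16 mod 181.
114^1 ≡ 114 (mod 181)
114^2 = (114^1)^2 ≡ 114^2 = 12996 ≡ 145 (mod 181)
114^4 = (114^2)^2 ≡ 145^2 = 21025 ≡ 29 (mod 181)
114^8 = (114^4)^2 ≡ 29^2 = 841 ≡ 117 (mod 181)
114^16 = (114^8)^2 ≡ 117^2 = 13689 ≡ 114 (mod 181)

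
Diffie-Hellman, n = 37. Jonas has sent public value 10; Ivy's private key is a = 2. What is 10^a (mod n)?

26

Shared key K = 10^2 mod 37.
10^1 ≡ 10 (mod 37)
10^2 = (10^1)^2 ≡ 10^2 = 100 ≡ 26 (mod 37)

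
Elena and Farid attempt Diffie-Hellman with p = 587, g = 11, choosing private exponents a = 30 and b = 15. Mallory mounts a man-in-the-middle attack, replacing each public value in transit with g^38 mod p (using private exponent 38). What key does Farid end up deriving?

Farid receives Mallory's public value M = 11^38 mod 587 instead of the honest one.
11^1 ≡ 11 (mod 587)
11^2 = (11^1)^2 ≡ 11^2 = 121 ≡ 121 (mod 587)
11^4 = (11^2)^2 ≡ 121^2 = 14641 ≡ 553 (mod 587)
11^8 = (11^4)^2 ≡ 553^2 = 305809 ≡ 569 (mod 587)
11^16 = (11^8)^2 ≡ 569^2 = 323761 ≡ 324 (mod 587)
11^32 = (11^16)^2 ≡ 324^2 = 104976 ≡ 490 (mod 587)
11^38 = 11^32 · 11^4 · 11^2 ≡ 490 · 553 · 121 ≡ 485 (mod 587).
So M = 485. Farid computes K = M^15 mod 587.
485^1 ≡ 485 (mod 587)
485^2 = (485^1)^2 ≡ 485^2 = 235225 ≡ 425 (mod 587)
485^4 = (485^2)^2 ≡ 425^2 = 180625 ≡ 416 (mod 587)
485^8 = (485^4)^2 ≡ 416^2 = 173056 ≡ 478 (mod 587)
485^15 = 485^8 · 485^4 · 485^2 · 485^1 ≡ 478 · 416 · 425 · 485 ≡ 154 (mod 587).

154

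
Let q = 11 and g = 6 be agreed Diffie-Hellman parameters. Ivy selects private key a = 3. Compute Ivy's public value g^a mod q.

Public value = 6^3 mod 11.
6^1 ≡ 6 (mod 11)
6^2 = (6^1)^2 ≡ 6^2 = 36 ≡ 3 (mod 11)
6^3 = 6^2 · 6^1 ≡ 3 · 6 ≡ 7 (mod 11).

7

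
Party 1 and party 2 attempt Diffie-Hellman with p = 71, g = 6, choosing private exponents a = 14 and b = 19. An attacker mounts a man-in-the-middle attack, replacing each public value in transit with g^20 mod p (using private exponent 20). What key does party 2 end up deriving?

Party 2 receives an attacker's public value M = 6^20 mod 71 instead of the honest one.
6^1 ≡ 6 (mod 71)
6^2 = (6^1)^2 ≡ 6^2 = 36 ≡ 36 (mod 71)
6^4 = (6^2)^2 ≡ 36^2 = 1296 ≡ 18 (mod 71)
6^8 = (6^4)^2 ≡ 18^2 = 324 ≡ 40 (mod 71)
6^16 = (6^8)^2 ≡ 40^2 = 1600 ≡ 38 (mod 71)
6^20 = 6^16 · 6^4 ≡ 38 · 18 ≡ 45 (mod 71).
So M = 45. Party 2 computes K = M^19 mod 71.
45^1 ≡ 45 (mod 71)
45^2 = (45^1)^2 ≡ 45^2 = 2025 ≡ 37 (mod 71)
45^4 = (45^2)^2 ≡ 37^2 = 1369 ≡ 20 (mod 71)
45^8 = (45^4)^2 ≡ 20^2 = 400 ≡ 45 (mod 71)
45^16 = (45^8)^2 ≡ 45^2 = 2025 ≡ 37 (mod 71)
45^19 = 45^16 · 45^2 · 45^1 ≡ 37 · 37 · 45 ≡ 48 (mod 71).

48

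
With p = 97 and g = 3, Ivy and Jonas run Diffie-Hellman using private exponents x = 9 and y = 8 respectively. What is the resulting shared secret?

Ivy sends A = g^x mod p = 3^9 mod 97.
3^1 ≡ 3 (mod 97)
3^2 = (3^1)^2 ≡ 3^2 = 9 ≡ 9 (mod 97)
3^4 = (3^2)^2 ≡ 9^2 = 81 ≡ 81 (mod 97)
3^8 = (3^4)^2 ≡ 81^2 = 6561 ≡ 62 (mod 97)
3^9 = 3^8 · 3^1 ≡ 62 · 3 ≡ 89 (mod 97).
So A = 89. Jonas then computes K = A^y mod p = 89^8 mod 97.
89^1 ≡ 89 (mod 97)
89^2 = (89^1)^2 ≡ 89^2 = 7921 ≡ 64 (mod 97)
89^4 = (89^2)^2 ≡ 64^2 = 4096 ≡ 22 (mod 97)
89^8 = (89^4)^2 ≡ 22^2 = 484 ≡ 96 (mod 97)

96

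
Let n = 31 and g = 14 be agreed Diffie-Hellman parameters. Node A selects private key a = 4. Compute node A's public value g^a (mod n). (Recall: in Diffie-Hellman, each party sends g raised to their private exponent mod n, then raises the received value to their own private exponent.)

7

Public value = 14^4 (mod 31).
14^1 ≡ 14 (mod 31)
14^2 = (14^1)^2 ≡ 14^2 = 196 ≡ 10 (mod 31)
14^4 = (14^2)^2 ≡ 10^2 = 100 ≡ 7 (mod 31)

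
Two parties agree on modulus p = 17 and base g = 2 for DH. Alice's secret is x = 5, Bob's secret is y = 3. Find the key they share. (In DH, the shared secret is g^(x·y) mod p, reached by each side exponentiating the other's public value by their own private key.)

Alice sends A = g^x mod p = 2^5 mod 17.
2^1 ≡ 2 (mod 17)
2^2 = (2^1)^2 ≡ 2^2 = 4 ≡ 4 (mod 17)
2^4 = (2^2)^2 ≡ 4^2 = 16 ≡ 16 (mod 17)
2^5 = 2^4 · 2^1 ≡ 16 · 2 ≡ 15 (mod 17).
So A = 15. Bob then computes K = A^y mod p = 15^3 mod 17.
15^1 ≡ 15 (mod 17)
15^2 = (15^1)^2 ≡ 15^2 = 225 ≡ 4 (mod 17)
15^3 = 15^2 · 15^1 ≡ 4 · 15 ≡ 9 (mod 17).

9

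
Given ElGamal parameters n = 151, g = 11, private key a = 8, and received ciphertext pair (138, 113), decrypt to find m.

Shared mask s = c₁^a mod n = 138^8 mod 151.
138^1 ≡ 138 (mod 151)
138^2 = (138^1)^2 ≡ 138^2 = 19044 ≡ 18 (mod 151)
138^4 = (138^2)^2 ≡ 18^2 = 324 ≡ 22 (mod 151)
138^8 = (138^4)^2 ≡ 22^2 = 484 ≡ 31 (mod 151)
So s = 31; s⁻¹ ≡ 39 (mod 151).
m = c₂ · s⁻¹ mod 151 = 113 · 39 mod 151 = 28.

28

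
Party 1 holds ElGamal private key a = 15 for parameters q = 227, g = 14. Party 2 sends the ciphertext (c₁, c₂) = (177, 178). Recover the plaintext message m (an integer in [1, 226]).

95

Shared mask s = c₁^a mod q = 177^15 mod 227.
177^1 ≡ 177 (mod 227)
177^2 = (177^1)^2 ≡ 177^2 = 31329 ≡ 3 (mod 227)
177^4 = (177^2)^2 ≡ 3^2 = 9 ≡ 9 (mod 227)
177^8 = (177^4)^2 ≡ 9^2 = 81 ≡ 81 (mod 227)
177^15 = 177^8 · 177^4 · 177^2 · 177^1 ≡ 81 · 9 · 3 · 177 ≡ 64 (mod 227).
So s = 64; s⁻¹ ≡ 188 (mod 227).
m = c₂ · s⁻¹ mod 227 = 178 · 188 mod 227 = 95.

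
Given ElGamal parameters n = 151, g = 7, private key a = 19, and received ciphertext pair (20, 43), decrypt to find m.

Shared mask s = c₁^a mod n = 20^19 mod 151.
20^1 ≡ 20 (mod 151)
20^2 = (20^1)^2 ≡ 20^2 = 400 ≡ 98 (mod 151)
20^4 = (20^2)^2 ≡ 98^2 = 9604 ≡ 91 (mod 151)
20^8 = (20^4)^2 ≡ 91^2 = 8281 ≡ 127 (mod 151)
20^16 = (20^8)^2 ≡ 127^2 = 16129 ≡ 123 (mod 151)
20^19 = 20^16 · 20^2 · 20^1 ≡ 123 · 98 · 20 ≡ 84 (mod 151).
So s = 84; s⁻¹ ≡ 9 (mod 151).
m = c₂ · s⁻¹ mod 151 = 43 · 9 mod 151 = 85.

85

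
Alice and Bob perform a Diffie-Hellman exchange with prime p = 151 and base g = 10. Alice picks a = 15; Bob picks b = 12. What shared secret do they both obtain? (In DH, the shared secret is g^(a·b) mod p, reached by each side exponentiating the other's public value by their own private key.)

Alice sends A = g^a mod p = 10^15 mod 151.
10^1 ≡ 10 (mod 151)
10^2 = (10^1)^2 ≡ 10^2 = 100 ≡ 100 (mod 151)
10^4 = (10^2)^2 ≡ 100^2 = 10000 ≡ 34 (mod 151)
10^8 = (10^4)^2 ≡ 34^2 = 1156 ≡ 99 (mod 151)
10^15 = 10^8 · 10^4 · 10^2 · 10^1 ≡ 99 · 34 · 100 · 10 ≡ 59 (mod 151).
So A = 59. Bob then computes K = A^b mod p = 59^12 mod 151.
59^1 ≡ 59 (mod 151)
59^2 = (59^1)^2 ≡ 59^2 = 3481 ≡ 8 (mod 151)
59^4 = (59^2)^2 ≡ 8^2 = 64 ≡ 64 (mod 151)
59^8 = (59^4)^2 ≡ 64^2 = 4096 ≡ 19 (mod 151)
59^12 = 59^8 · 59^4 ≡ 19 · 64 ≡ 8 (mod 151).

8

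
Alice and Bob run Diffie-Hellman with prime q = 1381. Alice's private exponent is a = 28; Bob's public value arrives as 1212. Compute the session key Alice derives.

1129

Shared key K = 1212^28 mod 1381.
1212^1 ≡ 1212 (mod 1381)
1212^2 = (1212^1)^2 ≡ 1212^2 = 1468944 ≡ 941 (mod 1381)
1212^4 = (1212^2)^2 ≡ 941^2 = 885481 ≡ 260 (mod 1381)
1212^8 = (1212^4)^2 ≡ 260^2 = 67600 ≡ 1312 (mod 1381)
1212^16 = (1212^8)^2 ≡ 1312^2 = 1721344 ≡ 618 (mod 1381)
1212^28 = 1212^16 · 1212^8 · 1212^4 ≡ 618 · 1312 · 260 ≡ 1129 (mod 1381).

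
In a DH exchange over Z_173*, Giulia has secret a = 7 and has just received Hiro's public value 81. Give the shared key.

60

Shared key K = 81^7 mod 173.
81^1 ≡ 81 (mod 173)
81^2 = (81^1)^2 ≡ 81^2 = 6561 ≡ 160 (mod 173)
81^4 = (81^2)^2 ≡ 160^2 = 25600 ≡ 169 (mod 173)
81^7 = 81^4 · 81^2 · 81^1 ≡ 169 · 160 · 81 ≡ 60 (mod 173).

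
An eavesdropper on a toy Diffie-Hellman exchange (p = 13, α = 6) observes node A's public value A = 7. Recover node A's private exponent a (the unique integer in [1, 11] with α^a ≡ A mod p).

Try successive powers of 6 modulo 13:
6^1 ≡ 6
6^2 ≡ 10
6^3 ≡ 8
6^4 ≡ 9
6^5 ≡ 2
6^6 ≡ 12
6^7 ≡ 7
Found: a = 7.

7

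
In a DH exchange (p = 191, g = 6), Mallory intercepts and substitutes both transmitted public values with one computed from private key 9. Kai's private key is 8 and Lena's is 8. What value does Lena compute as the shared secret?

Lena receives Mallory's public value M = 6^9 mod 191 instead of the honest one.
6^1 ≡ 6 (mod 191)
6^2 = (6^1)^2 ≡ 6^2 = 36 ≡ 36 (mod 191)
6^4 = (6^2)^2 ≡ 36^2 = 1296 ≡ 150 (mod 191)
6^8 = (6^4)^2 ≡ 150^2 = 22500 ≡ 153 (mod 191)
6^9 = 6^8 · 6^1 ≡ 153 · 6 ≡ 154 (mod 191).
So M = 154. Lena computes K = M^8 mod 191.
154^1 ≡ 154 (mod 191)
154^2 = (154^1)^2 ≡ 154^2 = 23716 ≡ 32 (mod 191)
154^4 = (154^2)^2 ≡ 32^2 = 1024 ≡ 69 (mod 191)
154^8 = (154^4)^2 ≡ 69^2 = 4761 ≡ 177 (mod 191)

177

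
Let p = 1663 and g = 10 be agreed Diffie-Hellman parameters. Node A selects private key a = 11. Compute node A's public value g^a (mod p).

67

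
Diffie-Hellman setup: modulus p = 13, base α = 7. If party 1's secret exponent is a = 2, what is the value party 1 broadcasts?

Public value = 7^2 mod 13.
7^1 ≡ 7 (mod 13)
7^2 = (7^1)^2 ≡ 7^2 = 49 ≡ 10 (mod 13)

10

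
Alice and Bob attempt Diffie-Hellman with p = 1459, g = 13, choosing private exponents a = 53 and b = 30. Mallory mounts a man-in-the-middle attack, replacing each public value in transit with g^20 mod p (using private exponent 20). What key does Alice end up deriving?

220

Alice receives Mallory's public value M = 13^20 mod 1459 instead of the honest one.
13^1 ≡ 13 (mod 1459)
13^2 = (13^1)^2 ≡ 13^2 = 169 ≡ 169 (mod 1459)
13^4 = (13^2)^2 ≡ 169^2 = 28561 ≡ 840 (mod 1459)
13^8 = (13^4)^2 ≡ 840^2 = 705600 ≡ 903 (mod 1459)
13^16 = (13^8)^2 ≡ 903^2 = 815409 ≡ 1287 (mod 1459)
13^20 = 13^16 · 13^4 ≡ 1287 · 840 ≡ 1420 (mod 1459).
So M = 1420. Alice computes K = M^53 mod 1459.
1420^1 ≡ 1420 (mod 1459)
1420^2 = (1420^1)^2 ≡ 1420^2 = 2016400 ≡ 62 (mod 1459)
1420^4 = (1420^2)^2 ≡ 62^2 = 3844 ≡ 926 (mod 1459)
1420^8 = (1420^4)^2 ≡ 926^2 = 857476 ≡ 1043 (mod 1459)
1420^16 = (1420^8)^2 ≡ 1043^2 = 1087849 ≡ 894 (mod 1459)
1420^32 = (1420^16)^2 ≡ 894^2 = 799236 ≡ 1163 (mod 1459)
1420^53 = 1420^32 · 1420^16 · 1420^4 · 1420^1 ≡ 1163 · 894 · 926 · 1420 ≡ 220 (mod 1459).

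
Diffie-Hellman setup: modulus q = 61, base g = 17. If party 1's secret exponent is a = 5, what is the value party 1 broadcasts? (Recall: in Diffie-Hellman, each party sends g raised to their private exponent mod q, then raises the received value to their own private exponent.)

Public value = 17^{5} \pmod{61}.
17^1 ≡ 17 (mod 61)
17^2 = (17^1)^2 ≡ 17^2 = 289 ≡ 45 (mod 61)
17^4 = (17^2)^2 ≡ 45^2 = 2025 ≡ 12 (mod 61)
17^5 = 17^4 · 17^1 ≡ 12 · 17 ≡ 21 (mod 61).

21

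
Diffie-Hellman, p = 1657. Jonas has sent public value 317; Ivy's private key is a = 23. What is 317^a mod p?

263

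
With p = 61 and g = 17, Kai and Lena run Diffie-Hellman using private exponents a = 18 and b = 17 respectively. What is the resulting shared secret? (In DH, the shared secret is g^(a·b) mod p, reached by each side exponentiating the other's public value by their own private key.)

Kai sends A = g^a mod p = 17^18 mod 61.
17^1 ≡ 17 (mod 61)
17^2 = (17^1)^2 ≡ 17^2 = 289 ≡ 45 (mod 61)
17^4 = (17^2)^2 ≡ 45^2 = 2025 ≡ 12 (mod 61)
17^8 = (17^4)^2 ≡ 12^2 = 144 ≡ 22 (mod 61)
17^16 = (17^8)^2 ≡ 22^2 = 484 ≡ 57 (mod 61)
17^18 = 17^16 · 17^2 ≡ 57 · 45 ≡ 3 (mod 61).
So A = 3. Lena then computes K = A^b mod p = 3^17 mod 61.
3^1 ≡ 3 (mod 61)
3^2 = (3^1)^2 ≡ 3^2 = 9 ≡ 9 (mod 61)
3^4 = (3^2)^2 ≡ 9^2 = 81 ≡ 20 (mod 61)
3^8 = (3^4)^2 ≡ 20^2 = 400 ≡ 34 (mod 61)
3^16 = (3^8)^2 ≡ 34^2 = 1156 ≡ 58 (mod 61)
3^17 = 3^16 · 3^1 ≡ 58 · 3 ≡ 52 (mod 61).

52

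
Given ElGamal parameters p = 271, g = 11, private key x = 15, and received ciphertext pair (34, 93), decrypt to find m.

165

Shared mask s = c₁^x mod p = 34^15 mod 271.
34^1 ≡ 34 (mod 271)
34^2 = (34^1)^2 ≡ 34^2 = 1156 ≡ 72 (mod 271)
34^4 = (34^2)^2 ≡ 72^2 = 5184 ≡ 35 (mod 271)
34^8 = (34^4)^2 ≡ 35^2 = 1225 ≡ 141 (mod 271)
34^15 = 34^8 · 34^4 · 34^2 · 34^1 ≡ 141 · 35 · 72 · 34 ≡ 242 (mod 271).
So s = 242; s⁻¹ ≡ 28 (mod 271).
m = c₂ · s⁻¹ mod 271 = 93 · 28 mod 271 = 165.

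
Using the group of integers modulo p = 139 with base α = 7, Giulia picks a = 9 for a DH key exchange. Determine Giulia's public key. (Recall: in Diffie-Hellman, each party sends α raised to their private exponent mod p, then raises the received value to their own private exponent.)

Public value = 7^9 (mod 139).
7^1 ≡ 7 (mod 139)
7^2 = (7^1)^2 ≡ 7^2 = 49 ≡ 49 (mod 139)
7^4 = (7^2)^2 ≡ 49^2 = 2401 ≡ 38 (mod 139)
7^8 = (7^4)^2 ≡ 38^2 = 1444 ≡ 54 (mod 139)
7^9 = 7^8 · 7^1 ≡ 54 · 7 ≡ 100 (mod 139).

100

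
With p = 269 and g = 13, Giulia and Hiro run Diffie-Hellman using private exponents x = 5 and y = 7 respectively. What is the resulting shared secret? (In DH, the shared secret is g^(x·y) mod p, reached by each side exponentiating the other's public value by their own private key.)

208

Hiro sends B = g^y mod p = 13^7 mod 269.
13^1 ≡ 13 (mod 269)
13^2 = (13^1)^2 ≡ 13^2 = 169 ≡ 169 (mod 269)
13^4 = (13^2)^2 ≡ 169^2 = 28561 ≡ 47 (mod 269)
13^7 = 13^4 · 13^2 · 13^1 ≡ 47 · 169 · 13 ≡ 232 (mod 269).
So B = 232. Giulia then computes K = B^x mod p = 232^5 mod 269.
232^1 ≡ 232 (mod 269)
232^2 = (232^1)^2 ≡ 232^2 = 53824 ≡ 24 (mod 269)
232^4 = (232^2)^2 ≡ 24^2 = 576 ≡ 38 (mod 269)
232^5 = 232^4 · 232^1 ≡ 38 · 232 ≡ 208 (mod 269).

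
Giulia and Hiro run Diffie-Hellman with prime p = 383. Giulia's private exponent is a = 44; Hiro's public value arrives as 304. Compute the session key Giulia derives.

202

Shared key K = 304^44 mod 383.
304^1 ≡ 304 (mod 383)
304^2 = (304^1)^2 ≡ 304^2 = 92416 ≡ 113 (mod 383)
304^4 = (304^2)^2 ≡ 113^2 = 12769 ≡ 130 (mod 383)
304^8 = (304^4)^2 ≡ 130^2 = 16900 ≡ 48 (mod 383)
304^16 = (304^8)^2 ≡ 48^2 = 2304 ≡ 6 (mod 383)
304^32 = (304^16)^2 ≡ 6^2 = 36 ≡ 36 (mod 383)
304^44 = 304^32 · 304^8 · 304^4 ≡ 36 · 48 · 130 ≡ 202 (mod 383).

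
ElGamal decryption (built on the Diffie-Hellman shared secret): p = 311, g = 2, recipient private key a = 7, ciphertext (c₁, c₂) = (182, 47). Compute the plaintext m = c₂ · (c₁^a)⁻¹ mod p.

8

Shared mask s = c₁^a mod p = 182^7 mod 311.
182^1 ≡ 182 (mod 311)
182^2 = (182^1)^2 ≡ 182^2 = 33124 ≡ 158 (mod 311)
182^4 = (182^2)^2 ≡ 158^2 = 24964 ≡ 84 (mod 311)
182^7 = 182^4 · 182^2 · 182^1 ≡ 84 · 158 · 182 ≡ 278 (mod 311).
So s = 278; s⁻¹ ≡ 245 (mod 311).
m = c₂ · s⁻¹ mod 311 = 47 · 245 mod 311 = 8.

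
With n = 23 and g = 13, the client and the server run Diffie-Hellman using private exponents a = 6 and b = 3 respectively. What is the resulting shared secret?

The client sends A = g^a mod n = 13^6 mod 23.
13^1 ≡ 13 (mod 23)
13^2 = (13^1)^2 ≡ 13^2 = 169 ≡ 8 (mod 23)
13^4 = (13^2)^2 ≡ 8^2 = 64 ≡ 18 (mod 23)
13^6 = 13^4 · 13^2 ≡ 18 · 8 ≡ 6 (mod 23).
So A = 6. The server then computes K = A^b mod n = 6^3 mod 23.
6^1 ≡ 6 (mod 23)
6^2 = (6^1)^2 ≡ 6^2 = 36 ≡ 13 (mod 23)
6^3 = 6^2 · 6^1 ≡ 13 · 6 ≡ 9 (mod 23).

9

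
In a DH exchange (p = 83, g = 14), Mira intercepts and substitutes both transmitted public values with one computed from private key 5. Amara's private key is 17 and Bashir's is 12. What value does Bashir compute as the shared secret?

Bashir receives Mira's public value M = 14^5 mod 83 instead of the honest one.
14^1 ≡ 14 (mod 83)
14^2 = (14^1)^2 ≡ 14^2 = 196 ≡ 30 (mod 83)
14^4 = (14^2)^2 ≡ 30^2 = 900 ≡ 70 (mod 83)
14^5 = 14^4 · 14^1 ≡ 70 · 14 ≡ 67 (mod 83).
So M = 67. Bashir computes K = M^12 mod 83.
67^1 ≡ 67 (mod 83)
67^2 = (67^1)^2 ≡ 67^2 = 4489 ≡ 7 (mod 83)
67^4 = (67^2)^2 ≡ 7^2 = 49 ≡ 49 (mod 83)
67^8 = (67^4)^2 ≡ 49^2 = 2401 ≡ 77 (mod 83)
67^12 = 67^8 · 67^4 ≡ 77 · 49 ≡ 38 (mod 83).

38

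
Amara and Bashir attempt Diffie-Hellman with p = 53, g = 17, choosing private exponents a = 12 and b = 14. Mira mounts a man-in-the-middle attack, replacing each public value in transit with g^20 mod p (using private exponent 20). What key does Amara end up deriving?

Amara receives Mira's public value M = 17^20 mod 53 instead of the honest one.
17^1 ≡ 17 (mod 53)
17^2 = (17^1)^2 ≡ 17^2 = 289 ≡ 24 (mod 53)
17^4 = (17^2)^2 ≡ 24^2 = 576 ≡ 46 (mod 53)
17^8 = (17^4)^2 ≡ 46^2 = 2116 ≡ 49 (mod 53)
17^16 = (17^8)^2 ≡ 49^2 = 2401 ≡ 16 (mod 53)
17^20 = 17^16 · 17^4 ≡ 16 · 46 ≡ 47 (mod 53).
So M = 47. Amara computes K = M^12 mod 53.
47^1 ≡ 47 (mod 53)
47^2 = (47^1)^2 ≡ 47^2 = 2209 ≡ 36 (mod 53)
47^4 = (47^2)^2 ≡ 36^2 = 1296 ≡ 24 (mod 53)
47^8 = (47^4)^2 ≡ 24^2 = 576 ≡ 46 (mod 53)
47^12 = 47^8 · 47^4 ≡ 46 · 24 ≡ 44 (mod 53).

44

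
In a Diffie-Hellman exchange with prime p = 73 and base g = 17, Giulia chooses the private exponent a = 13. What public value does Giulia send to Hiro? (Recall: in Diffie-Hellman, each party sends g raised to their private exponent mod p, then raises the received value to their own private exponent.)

Public value = 17^{13} \pmod{73}.
17^1 ≡ 17 (mod 73)
17^2 = (17^1)^2 ≡ 17^2 = 289 ≡ 70 (mod 73)
17^4 = (17^2)^2 ≡ 70^2 = 4900 ≡ 9 (mod 73)
17^8 = (17^4)^2 ≡ 9^2 = 81 ≡ 8 (mod 73)
17^13 = 17^8 · 17^4 · 17^1 ≡ 8 · 9 · 17 ≡ 56 (mod 73).

56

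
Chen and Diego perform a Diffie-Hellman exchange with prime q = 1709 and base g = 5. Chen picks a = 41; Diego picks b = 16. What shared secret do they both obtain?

979

Chen sends A = g^a mod q = 5^41 mod 1709.
5^1 ≡ 5 (mod 1709)
5^2 = (5^1)^2 ≡ 5^2 = 25 ≡ 25 (mod 1709)
5^4 = (5^2)^2 ≡ 25^2 = 625 ≡ 625 (mod 1709)
5^8 = (5^4)^2 ≡ 625^2 = 390625 ≡ 973 (mod 1709)
5^16 = (5^8)^2 ≡ 973^2 = 946729 ≡ 1652 (mod 1709)
5^32 = (5^16)^2 ≡ 1652^2 = 2729104 ≡ 1540 (mod 1709)
5^41 = 5^32 · 5^8 · 5^1 ≡ 1540 · 973 · 5 ≡ 1553 (mod 1709).
So A = 1553. Diego then computes K = A^b mod q = 1553^16 mod 1709.
1553^1 ≡ 1553 (mod 1709)
1553^2 = (1553^1)^2 ≡ 1553^2 = 2411809 ≡ 410 (mod 1709)
1553^4 = (1553^2)^2 ≡ 410^2 = 168100 ≡ 618 (mod 1709)
1553^8 = (1553^4)^2 ≡ 618^2 = 381924 ≡ 817 (mod 1709)
1553^16 = (1553^8)^2 ≡ 817^2 = 667489 ≡ 979 (mod 1709)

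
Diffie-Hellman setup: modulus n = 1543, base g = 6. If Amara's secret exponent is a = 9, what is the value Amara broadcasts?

Public value = 6^9 mod 1543.
6^1 ≡ 6 (mod 1543)
6^2 = (6^1)^2 ≡ 6^2 = 36 ≡ 36 (mod 1543)
6^4 = (6^2)^2 ≡ 36^2 = 1296 ≡ 1296 (mod 1543)
6^8 = (6^4)^2 ≡ 1296^2 = 1679616 ≡ 832 (mod 1543)
6^9 = 6^8 · 6^1 ≡ 832 · 6 ≡ 363 (mod 1543).

363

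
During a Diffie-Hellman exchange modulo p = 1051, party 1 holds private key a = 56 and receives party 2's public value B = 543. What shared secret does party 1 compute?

710

Shared key K = 543^56 mod 1051.
543^1 ≡ 543 (mod 1051)
543^2 = (543^1)^2 ≡ 543^2 = 294849 ≡ 569 (mod 1051)
543^4 = (543^2)^2 ≡ 569^2 = 323761 ≡ 53 (mod 1051)
543^8 = (543^4)^2 ≡ 53^2 = 2809 ≡ 707 (mod 1051)
543^16 = (543^8)^2 ≡ 707^2 = 499849 ≡ 624 (mod 1051)
543^32 = (543^16)^2 ≡ 624^2 = 389376 ≡ 506 (mod 1051)
543^56 = 543^32 · 543^16 · 543^8 ≡ 506 · 624 · 707 ≡ 710 (mod 1051).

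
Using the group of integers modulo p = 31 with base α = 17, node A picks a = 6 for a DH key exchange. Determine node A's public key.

Public value = 17^6 (mod 31).
17^1 ≡ 17 (mod 31)
17^2 = (17^1)^2 ≡ 17^2 = 289 ≡ 10 (mod 31)
17^4 = (17^2)^2 ≡ 10^2 = 100 ≡ 7 (mod 31)
17^6 = 17^4 · 17^2 ≡ 7 · 10 ≡ 8 (mod 31).

8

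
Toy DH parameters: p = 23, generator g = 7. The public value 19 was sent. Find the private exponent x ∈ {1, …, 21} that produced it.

17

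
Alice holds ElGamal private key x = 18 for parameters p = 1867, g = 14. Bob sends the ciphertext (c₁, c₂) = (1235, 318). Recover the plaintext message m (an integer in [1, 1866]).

976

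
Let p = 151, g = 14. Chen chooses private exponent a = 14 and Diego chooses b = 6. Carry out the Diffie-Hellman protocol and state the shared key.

Diego sends B = g^b mod p = 14^6 mod 151.
14^1 ≡ 14 (mod 151)
14^2 = (14^1)^2 ≡ 14^2 = 196 ≡ 45 (mod 151)
14^4 = (14^2)^2 ≡ 45^2 = 2025 ≡ 62 (mod 151)
14^6 = 14^4 · 14^2 ≡ 62 · 45 ≡ 72 (mod 151).
So B = 72. Chen then computes K = B^a mod p = 72^14 mod 151.
72^1 ≡ 72 (mod 151)
72^2 = (72^1)^2 ≡ 72^2 = 5184 ≡ 50 (mod 151)
72^4 = (72^2)^2 ≡ 50^2 = 2500 ≡ 84 (mod 151)
72^8 = (72^4)^2 ≡ 84^2 = 7056 ≡ 110 (mod 151)
72^14 = 72^8 · 72^4 · 72^2 ≡ 110 · 84 · 50 ≡ 91 (mod 151).

91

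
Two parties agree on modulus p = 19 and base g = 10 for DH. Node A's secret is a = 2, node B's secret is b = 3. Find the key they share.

11

Node B sends B = g^b mod p = 10^3 mod 19.
10^1 ≡ 10 (mod 19)
10^2 = (10^1)^2 ≡ 10^2 = 100 ≡ 5 (mod 19)
10^3 = 10^2 · 10^1 ≡ 5 · 10 ≡ 12 (mod 19).
So B = 12. Node A then computes K = B^a mod p = 12^2 mod 19.
12^1 ≡ 12 (mod 19)
12^2 = (12^1)^2 ≡ 12^2 = 144 ≡ 11 (mod 19)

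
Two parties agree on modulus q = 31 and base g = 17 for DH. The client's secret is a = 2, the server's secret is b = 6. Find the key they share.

The server sends B = g^b mod q = 17^6 mod 31.
17^1 ≡ 17 (mod 31)
17^2 = (17^1)^2 ≡ 17^2 = 289 ≡ 10 (mod 31)
17^4 = (17^2)^2 ≡ 10^2 = 100 ≡ 7 (mod 31)
17^6 = 17^4 · 17^2 ≡ 7 · 10 ≡ 8 (mod 31).
So B = 8. The client then computes K = B^a mod q = 8^2 mod 31.
8^1 ≡ 8 (mod 31)
8^2 = (8^1)^2 ≡ 8^2 = 64 ≡ 2 (mod 31)

2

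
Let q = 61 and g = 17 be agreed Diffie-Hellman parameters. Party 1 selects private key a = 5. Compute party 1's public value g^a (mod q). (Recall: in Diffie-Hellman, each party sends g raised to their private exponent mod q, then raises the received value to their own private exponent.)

21

Public value = 17^5 (mod 61).
17^1 ≡ 17 (mod 61)
17^2 = (17^1)^2 ≡ 17^2 = 289 ≡ 45 (mod 61)
17^4 = (17^2)^2 ≡ 45^2 = 2025 ≡ 12 (mod 61)
17^5 = 17^4 · 17^1 ≡ 12 · 17 ≡ 21 (mod 61).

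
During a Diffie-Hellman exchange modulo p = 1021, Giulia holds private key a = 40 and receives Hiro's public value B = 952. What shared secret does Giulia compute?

Shared key K = 952^40 mod 1021.
952^1 ≡ 952 (mod 1021)
952^2 = (952^1)^2 ≡ 952^2 = 906304 ≡ 677 (mod 1021)
952^4 = (952^2)^2 ≡ 677^2 = 458329 ≡ 921 (mod 1021)
952^8 = (952^4)^2 ≡ 921^2 = 848241 ≡ 811 (mod 1021)
952^16 = (952^8)^2 ≡ 811^2 = 657721 ≡ 197 (mod 1021)
952^32 = (952^16)^2 ≡ 197^2 = 38809 ≡ 11 (mod 1021)
952^40 = 952^32 · 952^8 ≡ 11 · 811 ≡ 753 (mod 1021).

753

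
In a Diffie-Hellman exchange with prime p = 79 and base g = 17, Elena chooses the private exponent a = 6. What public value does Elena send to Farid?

Public value = 17^6 mod 79.
17^1 ≡ 17 (mod 79)
17^2 = (17^1)^2 ≡ 17^2 = 289 ≡ 52 (mod 79)
17^4 = (17^2)^2 ≡ 52^2 = 2704 ≡ 18 (mod 79)
17^6 = 17^4 · 17^2 ≡ 18 · 52 ≡ 67 (mod 79).

67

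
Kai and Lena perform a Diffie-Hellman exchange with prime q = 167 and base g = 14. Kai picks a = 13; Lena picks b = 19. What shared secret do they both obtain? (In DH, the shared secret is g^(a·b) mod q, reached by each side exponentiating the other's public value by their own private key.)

Kai sends A = g^a mod q = 14^13 mod 167.
14^1 ≡ 14 (mod 167)
14^2 = (14^1)^2 ≡ 14^2 = 196 ≡ 29 (mod 167)
14^4 = (14^2)^2 ≡ 29^2 = 841 ≡ 6 (mod 167)
14^8 = (14^4)^2 ≡ 6^2 = 36 ≡ 36 (mod 167)
14^13 = 14^8 · 14^4 · 14^1 ≡ 36 · 6 · 14 ≡ 18 (mod 167).
So A = 18. Lena then computes K = A^b mod q = 18^19 mod 167.
18^1 ≡ 18 (mod 167)
18^2 = (18^1)^2 ≡ 18^2 = 324 ≡ 157 (mod 167)
18^4 = (18^2)^2 ≡ 157^2 = 24649 ≡ 100 (mod 167)
18^8 = (18^4)^2 ≡ 100^2 = 10000 ≡ 147 (mod 167)
18^16 = (18^8)^2 ≡ 147^2 = 21609 ≡ 66 (mod 167)
18^19 = 18^16 · 18^2 · 18^1 ≡ 66 · 157 · 18 ≡ 144 (mod 167).

144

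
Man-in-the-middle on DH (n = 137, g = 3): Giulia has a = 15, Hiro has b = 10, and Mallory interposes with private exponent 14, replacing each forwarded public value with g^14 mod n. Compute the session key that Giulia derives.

93

Giulia receives Mallory's public value M = 3^14 mod 137 instead of the honest one.
3^1 ≡ 3 (mod 137)
3^2 = (3^1)^2 ≡ 3^2 = 9 ≡ 9 (mod 137)
3^4 = (3^2)^2 ≡ 9^2 = 81 ≡ 81 (mod 137)
3^8 = (3^4)^2 ≡ 81^2 = 6561 ≡ 122 (mod 137)
3^14 = 3^8 · 3^4 · 3^2 ≡ 122 · 81 · 9 ≡ 25 (mod 137).
So M = 25. Giulia computes K = M^15 mod 137.
25^1 ≡ 25 (mod 137)
25^2 = (25^1)^2 ≡ 25^2 = 625 ≡ 77 (mod 137)
25^4 = (25^2)^2 ≡ 77^2 = 5929 ≡ 38 (mod 137)
25^8 = (25^4)^2 ≡ 38^2 = 1444 ≡ 74 (mod 137)
25^15 = 25^8 · 25^4 · 25^2 · 25^1 ≡ 74 · 38 · 77 · 25 ≡ 93 (mod 137).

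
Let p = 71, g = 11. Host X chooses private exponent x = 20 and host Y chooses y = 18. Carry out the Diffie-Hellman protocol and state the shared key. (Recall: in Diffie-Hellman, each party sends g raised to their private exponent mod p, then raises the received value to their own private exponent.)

Host X sends A = g^x mod p = 11^20 mod 71.
11^1 ≡ 11 (mod 71)
11^2 = (11^1)^2 ≡ 11^2 = 121 ≡ 50 (mod 71)
11^4 = (11^2)^2 ≡ 50^2 = 2500 ≡ 15 (mod 71)
11^8 = (11^4)^2 ≡ 15^2 = 225 ≡ 12 (mod 71)
11^16 = (11^8)^2 ≡ 12^2 = 144 ≡ 2 (mod 71)
11^20 = 11^16 · 11^4 ≡ 2 · 15 ≡ 30 (mod 71).
So A = 30. Host Y then computes K = A^y mod p = 30^18 mod 71.
30^1 ≡ 30 (mod 71)
30^2 = (30^1)^2 ≡ 30^2 = 900 ≡ 48 (mod 71)
30^4 = (30^2)^2 ≡ 48^2 = 2304 ≡ 32 (mod 71)
30^8 = (30^4)^2 ≡ 32^2 = 1024 ≡ 30 (mod 71)
30^16 = (30^8)^2 ≡ 30^2 = 900 ≡ 48 (mod 71)
30^18 = 30^16 · 30^2 ≡ 48 · 48 ≡ 32 (mod 71).

32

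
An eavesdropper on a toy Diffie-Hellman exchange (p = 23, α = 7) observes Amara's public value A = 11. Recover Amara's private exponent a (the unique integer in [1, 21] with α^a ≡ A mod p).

Try successive powers of 7 modulo 23:
7^1 ≡ 7
7^2 ≡ 3
7^3 ≡ 21
7^4 ≡ 9
7^5 ≡ 17
7^6 ≡ 4
7^7 ≡ 5
7^8 ≡ 12
7^9 ≡ 15
7^10 ≡ 13
7^11 ≡ 22
7^12 ≡ 16
7^13 ≡ 20
7^14 ≡ 2
7^15 ≡ 14
7^16 ≡ 6
7^17 ≡ 19
7^18 ≡ 18
7^19 ≡ 11
Found: a = 19.

19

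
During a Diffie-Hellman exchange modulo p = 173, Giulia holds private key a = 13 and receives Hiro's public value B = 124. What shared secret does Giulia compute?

118

Shared key K = 124^13 mod 173.
124^1 ≡ 124 (mod 173)
124^2 = (124^1)^2 ≡ 124^2 = 15376 ≡ 152 (mod 173)
124^4 = (124^2)^2 ≡ 152^2 = 23104 ≡ 95 (mod 173)
124^8 = (124^4)^2 ≡ 95^2 = 9025 ≡ 29 (mod 173)
124^13 = 124^8 · 124^4 · 124^1 ≡ 29 · 95 · 124 ≡ 118 (mod 173).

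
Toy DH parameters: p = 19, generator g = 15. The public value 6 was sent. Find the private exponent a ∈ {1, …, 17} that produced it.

16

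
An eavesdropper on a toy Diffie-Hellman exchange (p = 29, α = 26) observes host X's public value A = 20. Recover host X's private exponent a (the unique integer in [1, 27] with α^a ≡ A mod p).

Try successive powers of 26 modulo 29:
26^1 ≡ 26
26^2 ≡ 9
26^3 ≡ 2
26^4 ≡ 23
26^5 ≡ 18
26^6 ≡ 4
26^7 ≡ 17
26^8 ≡ 7
26^9 ≡ 8
26^10 ≡ 5
26^11 ≡ 14
26^12 ≡ 16
26^13 ≡ 10
26^14 ≡ 28
26^15 ≡ 3
26^16 ≡ 20
Found: a = 16.

16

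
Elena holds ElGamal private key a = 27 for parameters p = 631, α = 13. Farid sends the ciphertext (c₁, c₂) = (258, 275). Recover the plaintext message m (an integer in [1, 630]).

124

Shared mask s = c₁^a mod p = 258^27 mod 631.
258^1 ≡ 258 (mod 631)
258^2 = (258^1)^2 ≡ 258^2 = 66564 ≡ 309 (mod 631)
258^4 = (258^2)^2 ≡ 309^2 = 95481 ≡ 200 (mod 631)
258^8 = (258^4)^2 ≡ 200^2 = 40000 ≡ 247 (mod 631)
258^16 = (258^8)^2 ≡ 247^2 = 61009 ≡ 433 (mod 631)
258^27 = 258^16 · 258^8 · 258^2 · 258^1 ≡ 433 · 247 · 309 · 258 ≡ 506 (mod 631).
So s = 506; s⁻¹ ≡ 106 (mod 631).
m = c₂ · s⁻¹ mod 631 = 275 · 106 mod 631 = 124.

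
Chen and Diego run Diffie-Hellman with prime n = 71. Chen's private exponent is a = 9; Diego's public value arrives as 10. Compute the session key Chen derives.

Shared key K = 10^9 mod 71.
10^1 ≡ 10 (mod 71)
10^2 = (10^1)^2 ≡ 10^2 = 100 ≡ 29 (mod 71)
10^4 = (10^2)^2 ≡ 29^2 = 841 ≡ 60 (mod 71)
10^8 = (10^4)^2 ≡ 60^2 = 3600 ≡ 50 (mod 71)
10^9 = 10^8 · 10^1 ≡ 50 · 10 ≡ 3 (mod 71).

3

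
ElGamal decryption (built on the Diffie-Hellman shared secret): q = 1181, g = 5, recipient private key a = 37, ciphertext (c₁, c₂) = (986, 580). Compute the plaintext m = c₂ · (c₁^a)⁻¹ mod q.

803

Shared mask s = c₁^a mod q = 986^37 mod 1181.
986^1 ≡ 986 (mod 1181)
986^2 = (986^1)^2 ≡ 986^2 = 972196 ≡ 233 (mod 1181)
986^4 = (986^2)^2 ≡ 233^2 = 54289 ≡ 1144 (mod 1181)
986^8 = (986^4)^2 ≡ 1144^2 = 1308736 ≡ 188 (mod 1181)
986^16 = (986^8)^2 ≡ 188^2 = 35344 ≡ 1095 (mod 1181)
986^32 = (986^16)^2 ≡ 1095^2 = 1199025 ≡ 310 (mod 1181)
986^37 = 986^32 · 986^4 · 986^1 ≡ 310 · 1144 · 986 ≡ 1017 (mod 1181).
So s = 1017; s⁻¹ ≡ 36 (mod 1181).
m = c₂ · s⁻¹ mod 1181 = 580 · 36 mod 1181 = 803.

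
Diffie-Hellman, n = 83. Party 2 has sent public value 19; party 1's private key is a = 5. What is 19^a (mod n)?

Shared key K = 19^5 mod 83.
19^1 ≡ 19 (mod 83)
19^2 = (19^1)^2 ≡ 19^2 = 361 ≡ 29 (mod 83)
19^4 = (19^2)^2 ≡ 29^2 = 841 ≡ 11 (mod 83)
19^5 = 19^4 · 19^1 ≡ 11 · 19 ≡ 43 (mod 83).

43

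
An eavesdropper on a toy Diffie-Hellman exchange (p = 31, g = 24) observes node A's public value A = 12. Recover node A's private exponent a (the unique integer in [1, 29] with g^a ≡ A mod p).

Try successive powers of 24 modulo 31:
24^1 ≡ 24
24^2 ≡ 18
24^3 ≡ 29
24^4 ≡ 14
24^5 ≡ 26
24^6 ≡ 4
24^7 ≡ 3
24^8 ≡ 10
24^9 ≡ 23
24^10 ≡ 25
24^11 ≡ 11
24^12 ≡ 16
24^13 ≡ 12
Found: a = 13.

13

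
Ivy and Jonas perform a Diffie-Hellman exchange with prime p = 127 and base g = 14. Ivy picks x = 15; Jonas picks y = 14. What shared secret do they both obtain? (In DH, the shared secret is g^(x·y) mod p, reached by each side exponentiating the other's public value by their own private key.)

Jonas sends B = g^y mod p = 14^14 mod 127.
14^1 ≡ 14 (mod 127)
14^2 = (14^1)^2 ≡ 14^2 = 196 ≡ 69 (mod 127)
14^4 = (14^2)^2 ≡ 69^2 = 4761 ≡ 62 (mod 127)
14^8 = (14^4)^2 ≡ 62^2 = 3844 ≡ 34 (mod 127)
14^14 = 14^8 · 14^4 · 14^2 ≡ 34 · 62 · 69 ≡ 37 (mod 127).
So B = 37. Ivy then computes K = B^x mod p = 37^15 mod 127.
37^1 ≡ 37 (mod 127)
37^2 = (37^1)^2 ≡ 37^2 = 1369 ≡ 99 (mod 127)
37^4 = (37^2)^2 ≡ 99^2 = 9801 ≡ 22 (mod 127)
37^8 = (37^4)^2 ≡ 22^2 = 484 ≡ 103 (mod 127)
37^15 = 37^8 · 37^4 · 37^2 · 37^1 ≡ 103 · 22 · 99 · 37 ≡ 19 (mod 127).

19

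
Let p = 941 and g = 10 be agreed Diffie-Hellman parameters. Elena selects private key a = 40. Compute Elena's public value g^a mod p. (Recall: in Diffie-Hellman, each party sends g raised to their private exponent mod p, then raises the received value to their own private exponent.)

339

Public value = 10^40 mod 941.
10^1 ≡ 10 (mod 941)
10^2 = (10^1)^2 ≡ 10^2 = 100 ≡ 100 (mod 941)
10^4 = (10^2)^2 ≡ 100^2 = 10000 ≡ 590 (mod 941)
10^8 = (10^4)^2 ≡ 590^2 = 348100 ≡ 871 (mod 941)
10^16 = (10^8)^2 ≡ 871^2 = 758641 ≡ 195 (mod 941)
10^32 = (10^16)^2 ≡ 195^2 = 38025 ≡ 385 (mod 941)
10^40 = 10^32 · 10^8 ≡ 385 · 871 ≡ 339 (mod 941).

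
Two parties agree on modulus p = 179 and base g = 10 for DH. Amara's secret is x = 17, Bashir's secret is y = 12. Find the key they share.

Amara sends A = g^x mod p = 10^17 mod 179.
10^1 ≡ 10 (mod 179)
10^2 = (10^1)^2 ≡ 10^2 = 100 ≡ 100 (mod 179)
10^4 = (10^2)^2 ≡ 100^2 = 10000 ≡ 155 (mod 179)
10^8 = (10^4)^2 ≡ 155^2 = 24025 ≡ 39 (mod 179)
10^16 = (10^8)^2 ≡ 39^2 = 1521 ≡ 89 (mod 179)
10^17 = 10^16 · 10^1 ≡ 89 · 10 ≡ 174 (mod 179).
So A = 174. Bashir then computes K = A^y mod p = 174^12 mod 179.
174^1 ≡ 174 (mod 179)
174^2 = (174^1)^2 ≡ 174^2 = 30276 ≡ 25 (mod 179)
174^4 = (174^2)^2 ≡ 25^2 = 625 ≡ 88 (mod 179)
174^8 = (174^4)^2 ≡ 88^2 = 7744 ≡ 47 (mod 179)
174^12 = 174^8 · 174^4 ≡ 47 · 88 ≡ 19 (mod 179).

19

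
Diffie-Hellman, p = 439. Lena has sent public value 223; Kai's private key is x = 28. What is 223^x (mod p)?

7

Shared key K = 223^28 mod 439.
223^1 ≡ 223 (mod 439)
223^2 = (223^1)^2 ≡ 223^2 = 49729 ≡ 122 (mod 439)
223^4 = (223^2)^2 ≡ 122^2 = 14884 ≡ 397 (mod 439)
223^8 = (223^4)^2 ≡ 397^2 = 157609 ≡ 8 (mod 439)
223^16 = (223^8)^2 ≡ 8^2 = 64 ≡ 64 (mod 439)
223^28 = 223^16 · 223^8 · 223^4 ≡ 64 · 8 · 397 ≡ 7 (mod 439).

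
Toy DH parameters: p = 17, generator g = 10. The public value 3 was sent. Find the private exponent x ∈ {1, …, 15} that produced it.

Try successive powers of 10 modulo 17:
10^1 ≡ 10
10^2 ≡ 15
10^3 ≡ 14
10^4 ≡ 4
10^5 ≡ 6
10^6 ≡ 9
10^7 ≡ 5
10^8 ≡ 16
10^9 ≡ 7
10^10 ≡ 2
10^11 ≡ 3
Found: x = 11.

11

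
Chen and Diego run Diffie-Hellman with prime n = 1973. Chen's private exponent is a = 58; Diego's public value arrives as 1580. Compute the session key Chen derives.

Shared key K = 1580^58 mod 1973.
1580^1 ≡ 1580 (mod 1973)
1580^2 = (1580^1)^2 ≡ 1580^2 = 2496400 ≡ 555 (mod 1973)
1580^4 = (1580^2)^2 ≡ 555^2 = 308025 ≡ 237 (mod 1973)
1580^8 = (1580^4)^2 ≡ 237^2 = 56169 ≡ 925 (mod 1973)
1580^16 = (1580^8)^2 ≡ 925^2 = 855625 ≡ 1316 (mod 1973)
1580^32 = (1580^16)^2 ≡ 1316^2 = 1731856 ≡ 1535 (mod 1973)
1580^58 = 1580^32 · 1580^16 · 1580^8 · 1580^2 ≡ 1535 · 1316 · 925 · 555 ≡ 1067 (mod 1973).

1067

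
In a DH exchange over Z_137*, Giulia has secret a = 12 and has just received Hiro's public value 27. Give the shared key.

78

Shared key K = 27^12 mod 137.
27^1 ≡ 27 (mod 137)
27^2 = (27^1)^2 ≡ 27^2 = 729 ≡ 44 (mod 137)
27^4 = (27^2)^2 ≡ 44^2 = 1936 ≡ 18 (mod 137)
27^8 = (27^4)^2 ≡ 18^2 = 324 ≡ 50 (mod 137)
27^12 = 27^8 · 27^4 ≡ 50 · 18 ≡ 78 (mod 137).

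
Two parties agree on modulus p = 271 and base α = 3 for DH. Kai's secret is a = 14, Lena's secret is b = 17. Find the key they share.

241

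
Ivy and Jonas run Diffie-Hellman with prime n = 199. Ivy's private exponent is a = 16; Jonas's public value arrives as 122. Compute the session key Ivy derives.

Shared key K = 122^16 mod 199.
122^1 ≡ 122 (mod 199)
122^2 = (122^1)^2 ≡ 122^2 = 14884 ≡ 158 (mod 199)
122^4 = (122^2)^2 ≡ 158^2 = 24964 ≡ 89 (mod 199)
122^8 = (122^4)^2 ≡ 89^2 = 7921 ≡ 160 (mod 199)
122^16 = (122^8)^2 ≡ 160^2 = 25600 ≡ 128 (mod 199)

128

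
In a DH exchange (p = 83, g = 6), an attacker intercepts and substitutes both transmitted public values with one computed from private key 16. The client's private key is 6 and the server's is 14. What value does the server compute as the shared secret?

59

The server receives an attacker's public value M = 6^16 mod 83 instead of the honest one.
6^1 ≡ 6 (mod 83)
6^2 = (6^1)^2 ≡ 6^2 = 36 ≡ 36 (mod 83)
6^4 = (6^2)^2 ≡ 36^2 = 1296 ≡ 51 (mod 83)
6^8 = (6^4)^2 ≡ 51^2 = 2601 ≡ 28 (mod 83)
6^16 = (6^8)^2 ≡ 28^2 = 784 ≡ 37 (mod 83)
So M = 37. The server computes K = M^14 mod 83.
37^1 ≡ 37 (mod 83)
37^2 = (37^1)^2 ≡ 37^2 = 1369 ≡ 41 (mod 83)
37^4 = (37^2)^2 ≡ 41^2 = 1681 ≡ 21 (mod 83)
37^8 = (37^4)^2 ≡ 21^2 = 441 ≡ 26 (mod 83)
37^14 = 37^8 · 37^4 · 37^2 ≡ 26 · 21 · 41 ≡ 59 (mod 83).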